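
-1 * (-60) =60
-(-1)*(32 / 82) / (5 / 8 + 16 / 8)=128 / 861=0.15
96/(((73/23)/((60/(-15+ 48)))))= 44160/803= 54.99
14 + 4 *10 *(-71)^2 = 201654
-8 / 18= -4 / 9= -0.44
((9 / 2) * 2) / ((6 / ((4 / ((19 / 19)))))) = 6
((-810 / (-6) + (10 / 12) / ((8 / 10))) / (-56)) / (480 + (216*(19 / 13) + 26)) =-0.00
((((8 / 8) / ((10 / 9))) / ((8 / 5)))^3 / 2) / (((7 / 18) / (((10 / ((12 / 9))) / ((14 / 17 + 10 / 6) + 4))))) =5019165 / 18980864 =0.26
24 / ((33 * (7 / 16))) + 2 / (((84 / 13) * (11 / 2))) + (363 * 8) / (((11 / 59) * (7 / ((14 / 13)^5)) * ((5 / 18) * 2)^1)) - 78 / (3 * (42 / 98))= 820911021141 / 142947805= 5742.73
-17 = -17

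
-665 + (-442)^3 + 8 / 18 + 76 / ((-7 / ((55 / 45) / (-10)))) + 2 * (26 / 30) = -9066912697 / 105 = -86351549.50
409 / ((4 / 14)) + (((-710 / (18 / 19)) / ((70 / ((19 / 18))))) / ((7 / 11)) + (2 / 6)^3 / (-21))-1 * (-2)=22476277 / 15876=1415.74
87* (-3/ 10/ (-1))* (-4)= -104.40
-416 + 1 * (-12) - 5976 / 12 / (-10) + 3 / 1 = -1876 / 5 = -375.20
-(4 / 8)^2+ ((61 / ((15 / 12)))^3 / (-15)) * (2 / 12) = -29059193 / 22500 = -1291.52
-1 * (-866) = 866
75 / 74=1.01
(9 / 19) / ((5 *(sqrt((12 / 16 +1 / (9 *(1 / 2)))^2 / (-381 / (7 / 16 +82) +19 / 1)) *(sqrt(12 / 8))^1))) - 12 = -12 +108 *sqrt(150089010) / 4385675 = -11.70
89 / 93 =0.96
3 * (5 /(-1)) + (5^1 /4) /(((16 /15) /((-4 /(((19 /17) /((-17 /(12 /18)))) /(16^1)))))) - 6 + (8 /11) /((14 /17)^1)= 4948063 /2926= 1691.07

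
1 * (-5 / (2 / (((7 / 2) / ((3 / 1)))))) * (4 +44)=-140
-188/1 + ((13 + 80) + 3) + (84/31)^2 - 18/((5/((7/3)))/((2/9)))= -1247248/14415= -86.52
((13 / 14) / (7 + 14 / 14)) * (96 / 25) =78 / 175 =0.45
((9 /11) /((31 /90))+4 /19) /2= 8377 /6479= 1.29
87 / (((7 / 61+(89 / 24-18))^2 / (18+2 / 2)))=3542868288 / 430770025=8.22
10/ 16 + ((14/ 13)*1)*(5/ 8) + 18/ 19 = 4437/ 1976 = 2.25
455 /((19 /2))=910 /19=47.89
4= 4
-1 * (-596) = 596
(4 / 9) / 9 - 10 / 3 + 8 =4.72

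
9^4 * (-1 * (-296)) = 1942056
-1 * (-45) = 45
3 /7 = 0.43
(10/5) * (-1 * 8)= -16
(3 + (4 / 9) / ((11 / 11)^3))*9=31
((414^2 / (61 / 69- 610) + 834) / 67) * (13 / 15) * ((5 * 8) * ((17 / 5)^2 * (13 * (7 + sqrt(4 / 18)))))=232692169424 * sqrt(2) / 16245825 + 1628845185968 / 5415275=321043.22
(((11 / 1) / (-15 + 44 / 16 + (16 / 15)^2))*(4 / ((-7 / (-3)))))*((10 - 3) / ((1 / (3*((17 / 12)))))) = -50.48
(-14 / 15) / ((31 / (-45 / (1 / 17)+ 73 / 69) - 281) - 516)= 737968 / 630204045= 0.00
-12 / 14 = -6 / 7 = -0.86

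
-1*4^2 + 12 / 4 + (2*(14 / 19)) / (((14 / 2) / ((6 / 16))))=-491 / 38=-12.92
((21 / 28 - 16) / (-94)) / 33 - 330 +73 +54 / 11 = -284353 / 1128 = -252.09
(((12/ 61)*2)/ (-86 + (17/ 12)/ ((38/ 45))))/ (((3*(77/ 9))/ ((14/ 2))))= -10944/ 8600207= -0.00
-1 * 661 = -661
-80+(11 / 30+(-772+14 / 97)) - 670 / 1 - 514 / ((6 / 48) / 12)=-148018573 / 2910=-50865.49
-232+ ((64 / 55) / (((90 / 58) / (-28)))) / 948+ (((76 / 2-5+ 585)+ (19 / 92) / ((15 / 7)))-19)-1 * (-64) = 23262877601 / 53964900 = 431.07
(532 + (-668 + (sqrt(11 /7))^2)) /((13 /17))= -15997 /91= -175.79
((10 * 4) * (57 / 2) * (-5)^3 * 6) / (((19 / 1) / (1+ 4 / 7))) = -495000 / 7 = -70714.29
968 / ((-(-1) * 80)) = 12.10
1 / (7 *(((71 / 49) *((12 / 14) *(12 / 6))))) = 49 / 852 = 0.06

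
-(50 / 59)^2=-2500 / 3481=-0.72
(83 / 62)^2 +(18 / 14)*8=12.08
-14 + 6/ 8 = -53/ 4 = -13.25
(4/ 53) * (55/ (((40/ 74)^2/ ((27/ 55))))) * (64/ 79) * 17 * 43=432319248/ 104675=4130.11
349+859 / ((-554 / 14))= 90660 / 277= 327.29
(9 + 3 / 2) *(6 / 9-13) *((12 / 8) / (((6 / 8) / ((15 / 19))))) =-3885 / 19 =-204.47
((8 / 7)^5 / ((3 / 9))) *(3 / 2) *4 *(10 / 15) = 393216 / 16807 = 23.40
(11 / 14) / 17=11 / 238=0.05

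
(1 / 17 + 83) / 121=1412 / 2057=0.69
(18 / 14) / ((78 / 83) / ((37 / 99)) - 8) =-27639 / 117922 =-0.23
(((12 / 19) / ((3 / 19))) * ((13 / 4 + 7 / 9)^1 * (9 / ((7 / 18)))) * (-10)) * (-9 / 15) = 15660 / 7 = 2237.14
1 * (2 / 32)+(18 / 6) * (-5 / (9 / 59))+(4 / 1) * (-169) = -774.27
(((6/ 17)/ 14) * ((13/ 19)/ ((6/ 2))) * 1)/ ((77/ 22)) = 0.00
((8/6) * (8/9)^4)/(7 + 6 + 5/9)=8192/133407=0.06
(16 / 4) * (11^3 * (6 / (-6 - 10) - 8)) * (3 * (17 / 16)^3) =-1314379803 / 8192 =-160446.75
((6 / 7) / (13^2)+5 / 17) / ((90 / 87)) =174493 / 603330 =0.29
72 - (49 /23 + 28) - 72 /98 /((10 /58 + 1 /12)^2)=273494115 /8926967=30.64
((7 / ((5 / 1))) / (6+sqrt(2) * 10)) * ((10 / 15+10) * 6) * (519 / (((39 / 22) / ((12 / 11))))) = 1420.75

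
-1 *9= -9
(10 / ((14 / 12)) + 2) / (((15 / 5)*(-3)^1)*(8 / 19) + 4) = 703 / 14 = 50.21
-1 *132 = -132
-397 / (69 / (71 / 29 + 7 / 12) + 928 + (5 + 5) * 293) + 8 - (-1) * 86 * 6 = 2144943013 / 4094202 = 523.90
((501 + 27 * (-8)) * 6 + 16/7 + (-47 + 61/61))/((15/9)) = 34992/35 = 999.77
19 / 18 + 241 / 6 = 371 / 9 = 41.22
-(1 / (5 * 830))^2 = -1 / 17222500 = -0.00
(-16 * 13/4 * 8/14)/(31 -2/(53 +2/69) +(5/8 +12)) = -6088576/8931209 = -0.68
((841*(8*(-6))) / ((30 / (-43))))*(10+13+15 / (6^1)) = 7377252 / 5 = 1475450.40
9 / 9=1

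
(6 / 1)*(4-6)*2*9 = -216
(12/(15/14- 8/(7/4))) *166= -569.14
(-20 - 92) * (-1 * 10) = 1120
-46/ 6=-7.67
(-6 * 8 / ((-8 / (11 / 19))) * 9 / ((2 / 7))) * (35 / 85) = 14553 / 323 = 45.06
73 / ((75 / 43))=3139 / 75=41.85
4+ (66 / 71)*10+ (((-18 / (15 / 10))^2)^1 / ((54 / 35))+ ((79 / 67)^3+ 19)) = 8153134424 / 64062519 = 127.27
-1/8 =-0.12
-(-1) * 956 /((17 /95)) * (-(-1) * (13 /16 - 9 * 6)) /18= -19321955 /1224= -15785.91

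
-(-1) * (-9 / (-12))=3 / 4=0.75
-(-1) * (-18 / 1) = -18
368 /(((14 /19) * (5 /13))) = 45448 /35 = 1298.51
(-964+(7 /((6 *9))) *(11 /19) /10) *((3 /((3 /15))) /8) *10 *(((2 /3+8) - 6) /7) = -49452815 /7182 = -6885.66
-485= -485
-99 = -99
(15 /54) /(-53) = -5 /954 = -0.01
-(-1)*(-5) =-5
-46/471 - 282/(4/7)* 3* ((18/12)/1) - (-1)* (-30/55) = -46036151/20724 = -2221.39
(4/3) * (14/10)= 28/15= 1.87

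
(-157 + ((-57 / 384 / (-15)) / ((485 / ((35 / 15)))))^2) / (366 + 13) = -1225259550702311 / 2957792163840000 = -0.41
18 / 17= 1.06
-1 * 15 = -15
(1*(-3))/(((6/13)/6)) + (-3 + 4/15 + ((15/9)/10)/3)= -3751/90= -41.68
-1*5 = -5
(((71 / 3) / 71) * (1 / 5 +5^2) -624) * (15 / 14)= -4617 / 7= -659.57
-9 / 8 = -1.12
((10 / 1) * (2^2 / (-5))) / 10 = -4 / 5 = -0.80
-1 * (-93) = 93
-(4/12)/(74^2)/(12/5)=-5/197136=-0.00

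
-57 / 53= -1.08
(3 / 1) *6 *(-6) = -108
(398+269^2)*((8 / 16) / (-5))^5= -72759 / 100000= -0.73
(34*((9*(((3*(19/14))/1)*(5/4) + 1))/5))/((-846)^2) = 5797/11133360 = 0.00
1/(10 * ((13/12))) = 6/65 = 0.09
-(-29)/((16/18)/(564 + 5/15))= 147291/8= 18411.38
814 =814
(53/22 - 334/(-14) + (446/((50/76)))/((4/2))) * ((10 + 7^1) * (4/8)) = 23904057/7700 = 3104.42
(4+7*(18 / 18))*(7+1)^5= 360448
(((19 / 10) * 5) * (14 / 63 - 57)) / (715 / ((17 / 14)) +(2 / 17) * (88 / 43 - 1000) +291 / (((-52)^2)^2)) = -25946289346432 / 22676642604153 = -1.14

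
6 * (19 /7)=114 /7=16.29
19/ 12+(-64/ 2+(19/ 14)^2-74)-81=-53971/ 294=-183.57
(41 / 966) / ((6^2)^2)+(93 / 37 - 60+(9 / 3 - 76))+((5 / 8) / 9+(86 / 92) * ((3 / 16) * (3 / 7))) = -3018824597 / 23160816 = -130.34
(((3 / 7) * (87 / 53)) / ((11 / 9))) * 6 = 14094 / 4081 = 3.45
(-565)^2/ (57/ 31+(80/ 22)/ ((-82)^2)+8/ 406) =1485850166647/ 8652607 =171722.83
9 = 9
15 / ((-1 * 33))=-5 / 11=-0.45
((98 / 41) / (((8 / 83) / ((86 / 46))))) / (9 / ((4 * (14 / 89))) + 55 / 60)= 7345002 / 2411251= 3.05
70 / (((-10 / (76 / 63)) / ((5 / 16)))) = -95 / 36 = -2.64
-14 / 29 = -0.48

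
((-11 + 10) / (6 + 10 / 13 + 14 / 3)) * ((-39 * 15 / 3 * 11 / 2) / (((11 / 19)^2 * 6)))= 46.63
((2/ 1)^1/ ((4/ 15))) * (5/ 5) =15/ 2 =7.50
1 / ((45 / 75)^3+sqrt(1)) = 0.82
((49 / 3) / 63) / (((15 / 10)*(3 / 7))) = 98 / 243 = 0.40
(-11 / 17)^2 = 121 / 289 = 0.42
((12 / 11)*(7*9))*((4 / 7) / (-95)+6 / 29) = 418392 / 30305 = 13.81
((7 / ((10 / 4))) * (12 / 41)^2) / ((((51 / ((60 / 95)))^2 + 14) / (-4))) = -14336 / 97640885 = -0.00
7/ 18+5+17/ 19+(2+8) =5569/ 342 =16.28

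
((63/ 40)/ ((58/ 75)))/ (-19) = -945/ 8816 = -0.11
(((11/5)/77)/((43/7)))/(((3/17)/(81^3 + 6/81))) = 243931453/17415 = 14006.97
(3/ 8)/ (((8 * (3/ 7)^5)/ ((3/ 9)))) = 16807/ 15552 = 1.08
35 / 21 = 5 / 3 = 1.67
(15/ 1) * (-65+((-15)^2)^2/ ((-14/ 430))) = -163272450/ 7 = -23324635.71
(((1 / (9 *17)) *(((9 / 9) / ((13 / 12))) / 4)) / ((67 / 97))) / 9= 97 / 399789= 0.00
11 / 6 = 1.83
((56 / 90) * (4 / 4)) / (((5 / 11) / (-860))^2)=100230592 / 45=2227346.49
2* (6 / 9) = 4 / 3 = 1.33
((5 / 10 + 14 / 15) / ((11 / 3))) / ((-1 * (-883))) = 0.00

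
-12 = -12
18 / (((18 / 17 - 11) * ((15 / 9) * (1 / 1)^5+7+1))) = -918 / 4901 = -0.19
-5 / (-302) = 5 / 302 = 0.02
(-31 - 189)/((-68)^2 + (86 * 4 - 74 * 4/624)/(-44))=-755040/15842773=-0.05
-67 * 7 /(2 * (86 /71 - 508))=33299 /71964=0.46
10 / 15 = 2 / 3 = 0.67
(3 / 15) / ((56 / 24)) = 3 / 35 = 0.09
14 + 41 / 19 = 307 / 19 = 16.16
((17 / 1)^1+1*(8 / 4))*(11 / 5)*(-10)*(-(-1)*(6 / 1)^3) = -90288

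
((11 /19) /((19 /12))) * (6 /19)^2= 4752 /130321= 0.04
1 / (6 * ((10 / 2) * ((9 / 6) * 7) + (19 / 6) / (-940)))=940 / 296081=0.00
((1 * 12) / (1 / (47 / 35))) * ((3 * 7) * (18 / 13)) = 30456 / 65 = 468.55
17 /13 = 1.31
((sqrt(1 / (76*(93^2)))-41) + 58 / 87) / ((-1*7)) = 121 / 21-sqrt(19) / 24738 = 5.76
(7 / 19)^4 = 2401 / 130321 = 0.02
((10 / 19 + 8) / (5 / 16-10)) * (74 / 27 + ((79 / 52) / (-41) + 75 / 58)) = -32025912 / 9104173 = -3.52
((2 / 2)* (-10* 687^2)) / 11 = -4719690 / 11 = -429062.73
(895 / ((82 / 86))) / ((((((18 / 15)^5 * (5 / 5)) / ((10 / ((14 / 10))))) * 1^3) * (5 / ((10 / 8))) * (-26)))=-3006640625 / 116049024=-25.91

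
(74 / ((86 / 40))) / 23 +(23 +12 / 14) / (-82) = 1.21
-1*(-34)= 34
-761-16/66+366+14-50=-14231/33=-431.24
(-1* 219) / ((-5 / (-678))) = -148482 / 5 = -29696.40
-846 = -846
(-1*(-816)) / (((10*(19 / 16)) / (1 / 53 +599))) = 207250944 / 5035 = 41162.05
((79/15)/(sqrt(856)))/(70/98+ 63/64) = 8848 * sqrt(214)/1221405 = 0.11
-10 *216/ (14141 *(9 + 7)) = -0.01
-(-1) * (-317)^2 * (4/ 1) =401956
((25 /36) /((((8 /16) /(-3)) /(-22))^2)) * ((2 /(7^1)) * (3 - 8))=-121000 /7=-17285.71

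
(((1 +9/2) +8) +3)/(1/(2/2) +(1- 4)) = -33/4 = -8.25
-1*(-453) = 453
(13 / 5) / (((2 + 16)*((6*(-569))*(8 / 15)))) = -13 / 163872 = -0.00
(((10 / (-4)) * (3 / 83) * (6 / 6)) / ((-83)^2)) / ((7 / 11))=-165 / 8005018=-0.00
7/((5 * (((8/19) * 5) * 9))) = 133/1800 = 0.07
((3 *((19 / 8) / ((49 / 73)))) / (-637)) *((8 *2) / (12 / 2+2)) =-4161 / 124852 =-0.03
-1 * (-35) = 35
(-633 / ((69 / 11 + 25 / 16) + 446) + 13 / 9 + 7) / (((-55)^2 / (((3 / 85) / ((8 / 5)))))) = 140773 / 2738381250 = 0.00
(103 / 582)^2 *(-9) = -10609 / 37636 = -0.28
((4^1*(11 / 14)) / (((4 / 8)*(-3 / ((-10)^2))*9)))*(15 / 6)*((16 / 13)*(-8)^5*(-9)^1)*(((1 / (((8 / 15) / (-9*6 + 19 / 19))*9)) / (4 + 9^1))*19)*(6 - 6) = 0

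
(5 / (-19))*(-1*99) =495 / 19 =26.05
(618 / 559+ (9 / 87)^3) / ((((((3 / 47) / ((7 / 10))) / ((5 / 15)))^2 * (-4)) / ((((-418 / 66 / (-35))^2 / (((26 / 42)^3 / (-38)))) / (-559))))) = -0.03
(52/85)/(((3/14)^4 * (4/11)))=5493488/6885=797.89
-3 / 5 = -0.60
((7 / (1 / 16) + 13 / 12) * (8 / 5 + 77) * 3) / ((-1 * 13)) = -533301 / 260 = -2051.16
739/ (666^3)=739/ 295408296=0.00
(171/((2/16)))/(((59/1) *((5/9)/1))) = 12312/295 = 41.74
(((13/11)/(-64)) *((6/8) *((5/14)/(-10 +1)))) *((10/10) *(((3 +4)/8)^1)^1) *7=455/135168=0.00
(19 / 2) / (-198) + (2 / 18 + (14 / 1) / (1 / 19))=105361 / 396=266.06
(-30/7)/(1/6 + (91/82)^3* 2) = -4962312/3357977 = -1.48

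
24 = 24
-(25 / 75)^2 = -0.11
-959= -959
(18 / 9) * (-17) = -34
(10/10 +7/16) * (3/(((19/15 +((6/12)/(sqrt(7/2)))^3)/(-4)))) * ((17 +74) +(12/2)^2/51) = -21031206210/16836103 +169424325 * sqrt(14)/33672206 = -1230.35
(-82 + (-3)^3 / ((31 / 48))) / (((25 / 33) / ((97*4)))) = -63408.71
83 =83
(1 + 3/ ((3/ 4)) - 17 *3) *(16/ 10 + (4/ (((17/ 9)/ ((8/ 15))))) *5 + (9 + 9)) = -98716/ 85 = -1161.36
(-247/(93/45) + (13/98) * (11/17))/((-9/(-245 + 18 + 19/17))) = -3947582080/1316973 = -2997.47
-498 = -498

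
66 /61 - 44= -2618 /61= -42.92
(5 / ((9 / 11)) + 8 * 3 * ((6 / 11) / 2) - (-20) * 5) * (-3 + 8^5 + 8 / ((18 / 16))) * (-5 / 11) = -1678178.86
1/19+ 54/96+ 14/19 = 411/304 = 1.35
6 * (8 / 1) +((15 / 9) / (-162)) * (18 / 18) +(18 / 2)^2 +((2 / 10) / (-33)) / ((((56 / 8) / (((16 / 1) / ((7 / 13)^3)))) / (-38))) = 132.36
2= 2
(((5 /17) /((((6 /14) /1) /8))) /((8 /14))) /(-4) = -245 /102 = -2.40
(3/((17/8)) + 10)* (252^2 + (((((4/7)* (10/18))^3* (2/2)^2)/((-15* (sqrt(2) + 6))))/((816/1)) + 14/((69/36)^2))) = 9700* sqrt(2)/11056328199 + 1412945111524960792/1949599205757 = 724736.20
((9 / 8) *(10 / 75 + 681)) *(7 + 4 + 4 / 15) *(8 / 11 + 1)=32806787 / 2200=14912.18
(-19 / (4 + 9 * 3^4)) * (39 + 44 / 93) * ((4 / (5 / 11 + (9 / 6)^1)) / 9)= -6137912 / 26381403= -0.23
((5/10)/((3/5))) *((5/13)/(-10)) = -0.03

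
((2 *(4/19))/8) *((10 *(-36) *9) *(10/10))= -3240/19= -170.53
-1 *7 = -7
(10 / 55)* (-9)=-18 / 11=-1.64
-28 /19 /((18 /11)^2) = -847 /1539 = -0.55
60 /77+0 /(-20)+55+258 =24161 /77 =313.78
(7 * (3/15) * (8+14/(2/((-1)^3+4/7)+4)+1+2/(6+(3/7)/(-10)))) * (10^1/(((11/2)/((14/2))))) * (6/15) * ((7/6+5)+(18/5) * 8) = -1000057856/344025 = -2906.93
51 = 51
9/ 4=2.25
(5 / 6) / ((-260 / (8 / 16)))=-1 / 624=-0.00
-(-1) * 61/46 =61/46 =1.33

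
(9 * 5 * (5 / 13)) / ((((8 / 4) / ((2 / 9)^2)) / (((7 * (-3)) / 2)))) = -175 / 39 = -4.49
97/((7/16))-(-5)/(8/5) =12591/56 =224.84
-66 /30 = -11 /5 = -2.20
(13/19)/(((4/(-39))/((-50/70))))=2535/532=4.77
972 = 972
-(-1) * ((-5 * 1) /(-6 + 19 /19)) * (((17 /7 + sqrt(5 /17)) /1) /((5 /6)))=6 * sqrt(85) /85 + 102 /35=3.57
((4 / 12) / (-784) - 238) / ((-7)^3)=559777 / 806736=0.69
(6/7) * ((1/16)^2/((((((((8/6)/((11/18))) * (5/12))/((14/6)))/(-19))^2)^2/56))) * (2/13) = 4581179456161/28080000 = 163147.42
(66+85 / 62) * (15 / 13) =62655 / 806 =77.74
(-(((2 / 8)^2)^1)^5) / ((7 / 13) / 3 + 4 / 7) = -273 / 214958080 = -0.00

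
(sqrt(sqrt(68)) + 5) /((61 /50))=50 * 17^(1 /4) * sqrt(2) /61 + 250 /61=6.45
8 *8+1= 65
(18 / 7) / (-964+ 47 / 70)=-180 / 67433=-0.00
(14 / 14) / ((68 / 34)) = 1 / 2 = 0.50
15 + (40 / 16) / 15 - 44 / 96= 353 / 24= 14.71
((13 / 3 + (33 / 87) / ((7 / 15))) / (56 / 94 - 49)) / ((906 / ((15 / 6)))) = -73649 / 251048070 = -0.00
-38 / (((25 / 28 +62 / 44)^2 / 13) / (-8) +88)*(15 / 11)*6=-3.54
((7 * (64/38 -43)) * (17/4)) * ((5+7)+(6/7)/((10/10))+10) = -533800/19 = -28094.74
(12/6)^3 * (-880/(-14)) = 3520/7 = 502.86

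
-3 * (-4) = 12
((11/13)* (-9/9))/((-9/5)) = 55/117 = 0.47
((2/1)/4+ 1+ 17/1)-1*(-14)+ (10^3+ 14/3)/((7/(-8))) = -46859/42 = -1115.69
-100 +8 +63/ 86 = -7849/ 86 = -91.27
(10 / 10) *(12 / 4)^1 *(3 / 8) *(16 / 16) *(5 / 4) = 45 / 32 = 1.41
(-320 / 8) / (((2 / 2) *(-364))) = 0.11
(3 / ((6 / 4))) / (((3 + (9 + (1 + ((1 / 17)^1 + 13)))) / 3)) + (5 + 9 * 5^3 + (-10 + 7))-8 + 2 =496705 / 443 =1121.23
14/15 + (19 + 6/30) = 302/15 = 20.13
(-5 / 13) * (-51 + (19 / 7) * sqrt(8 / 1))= 255 / 13 - 190 * sqrt(2) / 91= 16.66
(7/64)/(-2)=-7/128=-0.05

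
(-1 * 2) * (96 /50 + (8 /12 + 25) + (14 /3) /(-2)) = -50.51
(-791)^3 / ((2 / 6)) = -1484741013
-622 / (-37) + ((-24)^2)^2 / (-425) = -12011362 / 15725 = -763.84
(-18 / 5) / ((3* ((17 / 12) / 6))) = -432 / 85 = -5.08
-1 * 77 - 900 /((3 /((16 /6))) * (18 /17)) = -7493 /9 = -832.56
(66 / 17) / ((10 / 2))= 66 / 85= 0.78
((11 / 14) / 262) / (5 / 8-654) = -22 / 4793159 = -0.00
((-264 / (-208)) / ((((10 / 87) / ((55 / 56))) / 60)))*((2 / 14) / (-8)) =-473715 / 40768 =-11.62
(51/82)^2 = 2601/6724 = 0.39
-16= -16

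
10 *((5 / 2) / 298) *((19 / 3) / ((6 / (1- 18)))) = -8075 / 5364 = -1.51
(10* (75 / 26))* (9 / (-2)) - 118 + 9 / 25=-247.45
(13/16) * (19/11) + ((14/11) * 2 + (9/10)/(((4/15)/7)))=4853/176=27.57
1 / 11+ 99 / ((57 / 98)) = 35593 / 209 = 170.30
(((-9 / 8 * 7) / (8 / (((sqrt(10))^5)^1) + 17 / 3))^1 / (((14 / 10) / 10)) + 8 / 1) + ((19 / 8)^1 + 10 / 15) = 50625 * sqrt(10) / 3612428 + 24167105 / 21674568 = 1.16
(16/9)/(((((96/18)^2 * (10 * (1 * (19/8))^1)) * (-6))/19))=-1/120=-0.01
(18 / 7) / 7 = 18 / 49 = 0.37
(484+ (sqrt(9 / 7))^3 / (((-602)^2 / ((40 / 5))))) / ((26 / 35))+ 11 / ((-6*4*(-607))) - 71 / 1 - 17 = 135*sqrt(7) / 8244691+ 106725311 / 189384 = 563.54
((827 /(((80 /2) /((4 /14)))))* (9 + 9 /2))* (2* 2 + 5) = 200961 /280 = 717.72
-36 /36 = -1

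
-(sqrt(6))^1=-sqrt(6)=-2.45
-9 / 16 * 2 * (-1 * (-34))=-153 / 4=-38.25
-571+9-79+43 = -598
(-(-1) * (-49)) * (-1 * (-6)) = -294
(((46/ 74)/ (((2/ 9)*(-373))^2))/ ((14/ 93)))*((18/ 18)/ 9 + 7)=154008/ 36034411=0.00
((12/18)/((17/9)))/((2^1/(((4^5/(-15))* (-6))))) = 6144/85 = 72.28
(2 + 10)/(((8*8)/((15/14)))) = 45/224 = 0.20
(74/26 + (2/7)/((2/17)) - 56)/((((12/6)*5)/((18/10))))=-20772/2275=-9.13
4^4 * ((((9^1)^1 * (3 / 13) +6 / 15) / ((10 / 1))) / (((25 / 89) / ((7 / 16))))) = 802424 / 8125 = 98.76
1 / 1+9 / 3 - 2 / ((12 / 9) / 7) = -13 / 2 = -6.50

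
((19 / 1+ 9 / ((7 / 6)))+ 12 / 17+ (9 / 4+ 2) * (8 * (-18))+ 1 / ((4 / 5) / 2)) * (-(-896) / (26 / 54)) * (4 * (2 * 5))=-9575539200 / 221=-43328231.67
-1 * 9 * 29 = -261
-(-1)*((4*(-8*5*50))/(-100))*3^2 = 720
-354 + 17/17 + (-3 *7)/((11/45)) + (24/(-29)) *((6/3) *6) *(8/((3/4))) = -173804/319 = -544.84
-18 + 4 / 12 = -53 / 3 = -17.67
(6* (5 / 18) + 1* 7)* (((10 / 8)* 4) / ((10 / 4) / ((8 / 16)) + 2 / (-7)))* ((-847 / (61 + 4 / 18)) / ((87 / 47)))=-3293290 / 47937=-68.70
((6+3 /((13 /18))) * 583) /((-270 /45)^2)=6413 /39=164.44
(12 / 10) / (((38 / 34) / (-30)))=-612 / 19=-32.21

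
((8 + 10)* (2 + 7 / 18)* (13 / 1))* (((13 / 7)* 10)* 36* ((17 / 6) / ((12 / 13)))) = 8030035 / 7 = 1147147.86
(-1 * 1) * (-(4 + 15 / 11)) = 5.36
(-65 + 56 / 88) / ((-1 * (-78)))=-0.83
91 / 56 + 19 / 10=141 / 40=3.52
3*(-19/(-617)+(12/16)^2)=17571/9872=1.78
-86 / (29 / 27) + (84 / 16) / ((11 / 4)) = -24933 / 319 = -78.16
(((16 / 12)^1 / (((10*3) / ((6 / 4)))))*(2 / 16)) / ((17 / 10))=0.00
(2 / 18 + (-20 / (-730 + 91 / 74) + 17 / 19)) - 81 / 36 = -44881259 / 36887436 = -1.22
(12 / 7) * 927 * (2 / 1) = 22248 / 7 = 3178.29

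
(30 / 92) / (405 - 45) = 1 / 1104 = 0.00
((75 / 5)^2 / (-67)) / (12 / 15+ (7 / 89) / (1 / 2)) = -33375 / 9514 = -3.51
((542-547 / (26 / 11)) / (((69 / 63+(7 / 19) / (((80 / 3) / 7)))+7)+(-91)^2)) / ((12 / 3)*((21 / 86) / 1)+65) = 0.00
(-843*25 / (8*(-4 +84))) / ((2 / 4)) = -65.86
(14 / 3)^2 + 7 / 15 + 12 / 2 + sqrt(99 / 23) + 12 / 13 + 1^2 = 32.24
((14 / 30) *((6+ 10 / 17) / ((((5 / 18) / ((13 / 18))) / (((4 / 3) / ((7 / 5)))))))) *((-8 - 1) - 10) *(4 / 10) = -221312 / 3825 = -57.86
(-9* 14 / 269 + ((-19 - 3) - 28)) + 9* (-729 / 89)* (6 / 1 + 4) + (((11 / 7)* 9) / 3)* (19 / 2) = -248991949 / 335174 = -742.87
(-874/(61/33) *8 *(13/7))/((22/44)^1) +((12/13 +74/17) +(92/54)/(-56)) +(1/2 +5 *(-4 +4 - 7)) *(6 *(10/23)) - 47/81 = -432171233281/30574908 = -14134.83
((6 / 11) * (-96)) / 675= -64 / 825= -0.08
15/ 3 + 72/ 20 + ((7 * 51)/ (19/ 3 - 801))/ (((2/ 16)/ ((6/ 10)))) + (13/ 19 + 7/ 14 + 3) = 150437/ 14155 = 10.63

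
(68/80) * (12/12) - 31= -603/20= -30.15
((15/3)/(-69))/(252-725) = 0.00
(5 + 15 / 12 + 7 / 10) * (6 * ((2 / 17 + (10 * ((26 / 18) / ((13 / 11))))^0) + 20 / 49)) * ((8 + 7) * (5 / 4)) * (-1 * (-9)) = 71550945 / 6664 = 10736.94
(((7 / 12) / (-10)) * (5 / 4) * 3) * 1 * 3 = -21 / 32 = -0.66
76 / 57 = 1.33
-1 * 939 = -939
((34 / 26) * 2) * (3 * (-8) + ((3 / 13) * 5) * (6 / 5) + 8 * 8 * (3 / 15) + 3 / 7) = -145214 / 5915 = -24.55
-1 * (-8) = 8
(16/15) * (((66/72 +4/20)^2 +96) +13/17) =5998313/57375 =104.55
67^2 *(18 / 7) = 80802 / 7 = 11543.14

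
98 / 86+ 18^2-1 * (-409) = 734.14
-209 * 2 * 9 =-3762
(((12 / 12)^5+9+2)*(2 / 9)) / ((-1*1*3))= -8 / 9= -0.89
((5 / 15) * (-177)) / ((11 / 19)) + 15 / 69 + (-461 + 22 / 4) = -281939 / 506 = -557.19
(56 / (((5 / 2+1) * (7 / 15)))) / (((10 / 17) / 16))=6528 / 7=932.57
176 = 176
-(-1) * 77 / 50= 77 / 50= 1.54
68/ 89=0.76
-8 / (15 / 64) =-512 / 15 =-34.13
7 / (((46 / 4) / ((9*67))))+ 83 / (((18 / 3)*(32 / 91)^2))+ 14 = 69654445 / 141312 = 492.91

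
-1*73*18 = -1314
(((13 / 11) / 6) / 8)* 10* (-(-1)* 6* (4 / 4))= 65 / 44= 1.48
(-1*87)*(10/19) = -870/19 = -45.79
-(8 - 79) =71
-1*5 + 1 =-4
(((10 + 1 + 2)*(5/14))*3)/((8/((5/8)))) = 975/896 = 1.09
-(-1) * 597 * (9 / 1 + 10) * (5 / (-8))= -56715 / 8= -7089.38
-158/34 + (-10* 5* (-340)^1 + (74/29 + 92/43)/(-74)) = 13330476294/784363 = 16995.29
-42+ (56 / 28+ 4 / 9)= -356 / 9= -39.56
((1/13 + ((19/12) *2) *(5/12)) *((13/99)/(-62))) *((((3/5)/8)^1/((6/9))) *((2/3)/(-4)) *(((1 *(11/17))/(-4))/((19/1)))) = -1307/2768394240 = -0.00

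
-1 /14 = -0.07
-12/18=-2/3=-0.67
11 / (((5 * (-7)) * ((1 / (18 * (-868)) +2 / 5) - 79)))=24552 / 6140237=0.00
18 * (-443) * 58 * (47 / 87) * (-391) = 97692132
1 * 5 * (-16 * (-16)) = 1280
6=6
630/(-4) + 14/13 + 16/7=-28053/182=-154.14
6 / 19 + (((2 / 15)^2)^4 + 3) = 161462114239 / 48694921875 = 3.32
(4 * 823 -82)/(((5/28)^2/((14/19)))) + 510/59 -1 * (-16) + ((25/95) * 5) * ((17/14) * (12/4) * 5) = 5824299437/78470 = 74223.26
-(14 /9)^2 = -196 /81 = -2.42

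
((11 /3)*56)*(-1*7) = -4312 /3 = -1437.33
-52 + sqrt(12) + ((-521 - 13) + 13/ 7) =-4089/ 7 + 2*sqrt(3) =-580.68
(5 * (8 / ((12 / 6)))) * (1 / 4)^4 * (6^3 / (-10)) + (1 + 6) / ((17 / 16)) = 1333 / 272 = 4.90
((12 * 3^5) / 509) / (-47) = -2916 / 23923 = -0.12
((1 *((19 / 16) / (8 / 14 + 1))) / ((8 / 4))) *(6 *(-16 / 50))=-0.73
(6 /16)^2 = 9 /64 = 0.14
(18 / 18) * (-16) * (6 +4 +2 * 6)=-352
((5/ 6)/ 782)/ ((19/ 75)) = 125/ 29716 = 0.00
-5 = -5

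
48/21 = 16/7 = 2.29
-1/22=-0.05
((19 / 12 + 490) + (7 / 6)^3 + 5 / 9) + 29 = 112909 / 216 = 522.73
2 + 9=11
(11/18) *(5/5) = 11/18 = 0.61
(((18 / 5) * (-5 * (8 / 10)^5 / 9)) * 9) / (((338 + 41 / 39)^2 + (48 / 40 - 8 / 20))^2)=-0.00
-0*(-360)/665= 0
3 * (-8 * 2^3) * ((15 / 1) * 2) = -5760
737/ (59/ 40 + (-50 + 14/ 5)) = -29480/ 1829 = -16.12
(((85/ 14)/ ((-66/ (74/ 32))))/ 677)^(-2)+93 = 100176356743149/ 9891025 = 10128005.62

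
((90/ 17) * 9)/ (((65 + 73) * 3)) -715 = -279520/ 391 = -714.88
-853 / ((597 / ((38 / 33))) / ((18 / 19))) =-3412 / 2189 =-1.56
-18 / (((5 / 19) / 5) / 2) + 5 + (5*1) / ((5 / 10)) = -669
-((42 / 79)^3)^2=-5489031744 / 243087455521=-0.02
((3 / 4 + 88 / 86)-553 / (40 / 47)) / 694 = -1114563 / 1193680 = -0.93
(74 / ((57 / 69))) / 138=37 / 57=0.65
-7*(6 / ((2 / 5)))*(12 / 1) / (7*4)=-45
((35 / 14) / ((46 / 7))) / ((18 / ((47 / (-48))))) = -1645 / 79488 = -0.02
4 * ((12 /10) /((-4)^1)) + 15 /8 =27 /40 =0.68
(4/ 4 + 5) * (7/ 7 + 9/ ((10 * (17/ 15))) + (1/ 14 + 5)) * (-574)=-401964/ 17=-23644.94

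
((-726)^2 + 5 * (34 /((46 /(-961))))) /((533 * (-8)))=-12041063 /98072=-122.78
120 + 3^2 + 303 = 432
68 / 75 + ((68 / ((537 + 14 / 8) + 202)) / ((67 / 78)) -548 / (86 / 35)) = -142137332246 / 640230225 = -222.01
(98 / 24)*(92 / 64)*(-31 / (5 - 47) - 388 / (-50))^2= 1831258367 / 4320000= 423.90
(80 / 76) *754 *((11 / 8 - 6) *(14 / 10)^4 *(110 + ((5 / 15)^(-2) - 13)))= -3550104194 / 2375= -1494780.71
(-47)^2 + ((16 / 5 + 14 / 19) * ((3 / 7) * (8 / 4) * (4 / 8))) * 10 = 296041 / 133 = 2225.87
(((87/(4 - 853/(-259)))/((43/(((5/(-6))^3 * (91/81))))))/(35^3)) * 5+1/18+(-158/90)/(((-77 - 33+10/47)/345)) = 11548559324/2072506905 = 5.57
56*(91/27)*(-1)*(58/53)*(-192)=18916352/477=39656.92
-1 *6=-6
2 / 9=0.22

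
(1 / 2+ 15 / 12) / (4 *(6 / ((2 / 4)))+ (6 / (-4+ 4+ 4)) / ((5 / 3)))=35 / 978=0.04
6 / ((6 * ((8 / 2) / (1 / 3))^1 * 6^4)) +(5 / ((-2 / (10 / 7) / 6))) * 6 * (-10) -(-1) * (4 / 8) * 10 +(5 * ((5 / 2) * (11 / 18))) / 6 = 140650927 / 108864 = 1291.99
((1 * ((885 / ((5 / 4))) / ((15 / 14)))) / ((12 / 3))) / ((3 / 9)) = 495.60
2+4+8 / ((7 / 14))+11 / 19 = 429 / 19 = 22.58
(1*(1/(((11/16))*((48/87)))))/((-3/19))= -551/33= -16.70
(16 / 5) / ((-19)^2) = 16 / 1805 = 0.01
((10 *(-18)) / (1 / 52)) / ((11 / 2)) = -18720 / 11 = -1701.82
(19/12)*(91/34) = 1729/408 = 4.24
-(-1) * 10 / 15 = 2 / 3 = 0.67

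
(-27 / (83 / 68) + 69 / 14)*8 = -137.54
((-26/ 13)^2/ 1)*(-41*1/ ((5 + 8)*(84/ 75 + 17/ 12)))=-49200/ 9893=-4.97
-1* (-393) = 393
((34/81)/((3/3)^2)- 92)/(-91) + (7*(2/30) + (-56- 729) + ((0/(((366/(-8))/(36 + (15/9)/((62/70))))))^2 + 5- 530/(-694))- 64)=-10765045282/12788685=-841.76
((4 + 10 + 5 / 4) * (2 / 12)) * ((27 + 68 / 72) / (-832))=-30683 / 359424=-0.09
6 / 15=2 / 5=0.40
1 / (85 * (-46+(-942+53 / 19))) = -19 / 1591115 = -0.00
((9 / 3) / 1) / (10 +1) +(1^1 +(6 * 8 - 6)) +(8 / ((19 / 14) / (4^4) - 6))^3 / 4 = 4655952364912268 / 109093470850375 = 42.68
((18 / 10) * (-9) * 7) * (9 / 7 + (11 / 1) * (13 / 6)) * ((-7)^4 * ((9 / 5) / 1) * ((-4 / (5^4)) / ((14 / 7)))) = 123106473 / 3125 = 39394.07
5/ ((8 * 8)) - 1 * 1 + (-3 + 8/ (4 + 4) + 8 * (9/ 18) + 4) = 325/ 64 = 5.08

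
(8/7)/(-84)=-2/147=-0.01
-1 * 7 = -7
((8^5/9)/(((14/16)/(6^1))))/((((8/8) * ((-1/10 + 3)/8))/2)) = 83886080/609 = 137743.97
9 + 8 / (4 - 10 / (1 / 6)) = 62 / 7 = 8.86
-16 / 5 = -3.20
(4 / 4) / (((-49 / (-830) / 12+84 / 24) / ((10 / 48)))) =2075 / 34909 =0.06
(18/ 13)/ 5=18/ 65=0.28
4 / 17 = 0.24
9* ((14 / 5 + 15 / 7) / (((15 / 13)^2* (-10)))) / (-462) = 29237 / 4042500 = 0.01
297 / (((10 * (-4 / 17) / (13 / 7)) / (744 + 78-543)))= -65402.58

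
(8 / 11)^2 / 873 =64 / 105633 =0.00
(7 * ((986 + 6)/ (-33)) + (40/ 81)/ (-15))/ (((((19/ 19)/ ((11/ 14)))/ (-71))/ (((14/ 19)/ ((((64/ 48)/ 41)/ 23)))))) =495586106/ 81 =6118346.99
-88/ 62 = -44/ 31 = -1.42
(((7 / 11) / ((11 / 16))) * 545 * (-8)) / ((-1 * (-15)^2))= 97664 / 5445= 17.94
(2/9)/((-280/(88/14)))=-11/2205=-0.00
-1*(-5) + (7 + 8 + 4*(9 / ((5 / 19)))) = 784 / 5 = 156.80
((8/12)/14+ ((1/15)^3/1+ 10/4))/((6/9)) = 120389/31500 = 3.82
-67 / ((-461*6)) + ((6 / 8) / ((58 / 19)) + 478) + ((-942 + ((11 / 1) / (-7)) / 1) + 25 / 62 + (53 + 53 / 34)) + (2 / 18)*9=-484509659477 / 1183637784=-409.34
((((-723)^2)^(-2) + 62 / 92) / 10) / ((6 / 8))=0.09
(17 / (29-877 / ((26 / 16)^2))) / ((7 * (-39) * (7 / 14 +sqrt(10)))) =-34 / 3227301 +68 * sqrt(10) / 3227301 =0.00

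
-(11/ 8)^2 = -121/ 64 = -1.89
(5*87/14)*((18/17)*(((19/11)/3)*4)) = 99180/1309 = 75.77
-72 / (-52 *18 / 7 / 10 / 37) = 2590 / 13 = 199.23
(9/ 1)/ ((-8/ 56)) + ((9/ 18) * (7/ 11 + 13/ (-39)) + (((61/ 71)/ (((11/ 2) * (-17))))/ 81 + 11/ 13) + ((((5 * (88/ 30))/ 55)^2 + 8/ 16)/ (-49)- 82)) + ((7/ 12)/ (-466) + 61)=-2650139495997041/ 31923486995400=-83.02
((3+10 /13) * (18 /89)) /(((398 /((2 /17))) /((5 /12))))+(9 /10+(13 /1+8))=428599182 /19570655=21.90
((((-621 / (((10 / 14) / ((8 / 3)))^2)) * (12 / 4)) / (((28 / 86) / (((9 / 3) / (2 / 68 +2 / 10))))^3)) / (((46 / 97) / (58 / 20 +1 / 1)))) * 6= -83018353868.79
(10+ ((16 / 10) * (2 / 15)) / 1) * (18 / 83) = 2.21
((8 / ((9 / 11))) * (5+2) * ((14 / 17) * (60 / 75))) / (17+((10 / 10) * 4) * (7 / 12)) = 17248 / 7395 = 2.33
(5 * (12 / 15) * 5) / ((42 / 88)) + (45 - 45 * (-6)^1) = 7495 / 21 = 356.90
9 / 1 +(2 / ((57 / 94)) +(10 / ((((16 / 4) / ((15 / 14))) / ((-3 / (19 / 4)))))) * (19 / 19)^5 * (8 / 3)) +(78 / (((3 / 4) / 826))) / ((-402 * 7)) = -607919 / 26733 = -22.74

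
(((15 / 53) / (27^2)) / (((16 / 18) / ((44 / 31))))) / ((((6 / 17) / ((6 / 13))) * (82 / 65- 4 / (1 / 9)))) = -4675 / 200334276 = -0.00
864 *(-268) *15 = -3473280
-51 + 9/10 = -501/10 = -50.10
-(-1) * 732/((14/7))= 366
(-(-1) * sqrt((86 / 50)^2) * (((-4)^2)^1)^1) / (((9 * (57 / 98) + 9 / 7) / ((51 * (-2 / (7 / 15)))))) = -327488 / 355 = -922.50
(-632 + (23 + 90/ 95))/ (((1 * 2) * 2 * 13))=-11553/ 988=-11.69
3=3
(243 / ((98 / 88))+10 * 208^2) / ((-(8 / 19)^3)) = -36369936667 / 6272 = -5798778.17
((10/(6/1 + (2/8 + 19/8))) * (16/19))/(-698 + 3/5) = -6400/4571457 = -0.00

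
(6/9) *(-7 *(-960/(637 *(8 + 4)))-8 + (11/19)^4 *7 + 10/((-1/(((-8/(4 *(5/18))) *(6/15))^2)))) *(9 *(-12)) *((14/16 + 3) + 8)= 1191118599207/15604225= 76333.08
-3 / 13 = -0.23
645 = 645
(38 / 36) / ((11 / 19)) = 361 / 198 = 1.82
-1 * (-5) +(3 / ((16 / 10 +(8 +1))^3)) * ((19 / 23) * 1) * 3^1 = 17142230 / 3424171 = 5.01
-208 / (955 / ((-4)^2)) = -3328 / 955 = -3.48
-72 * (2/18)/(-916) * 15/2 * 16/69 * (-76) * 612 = -3720960/5267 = -706.47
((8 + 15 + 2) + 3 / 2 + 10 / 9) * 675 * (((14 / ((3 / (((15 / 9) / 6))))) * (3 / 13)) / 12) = 434875 / 936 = 464.61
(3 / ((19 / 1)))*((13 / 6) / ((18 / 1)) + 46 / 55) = 5683 / 37620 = 0.15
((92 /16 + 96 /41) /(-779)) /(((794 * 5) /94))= -62369 /253595660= -0.00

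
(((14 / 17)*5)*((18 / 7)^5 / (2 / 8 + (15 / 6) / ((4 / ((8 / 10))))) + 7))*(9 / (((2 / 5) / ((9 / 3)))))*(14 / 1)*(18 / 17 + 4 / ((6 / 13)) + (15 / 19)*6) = 339391295100 / 38437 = 8829807.09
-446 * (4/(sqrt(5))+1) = -1784 * sqrt(5)/5 - 446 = -1243.83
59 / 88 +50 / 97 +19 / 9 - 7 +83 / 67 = -12683567 / 5147208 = -2.46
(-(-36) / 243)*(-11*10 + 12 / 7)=-3032 / 189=-16.04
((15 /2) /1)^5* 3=2278125 /32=71191.41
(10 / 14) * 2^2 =20 / 7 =2.86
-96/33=-32/11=-2.91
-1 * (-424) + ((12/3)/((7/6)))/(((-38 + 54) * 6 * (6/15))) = 23749/56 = 424.09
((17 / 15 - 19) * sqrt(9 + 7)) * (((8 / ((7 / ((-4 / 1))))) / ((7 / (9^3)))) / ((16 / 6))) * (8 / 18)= 1389312 / 245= 5670.66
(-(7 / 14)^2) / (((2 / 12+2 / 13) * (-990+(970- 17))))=39 / 1850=0.02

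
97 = 97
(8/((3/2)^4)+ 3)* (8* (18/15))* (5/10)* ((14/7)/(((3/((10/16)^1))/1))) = 742/81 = 9.16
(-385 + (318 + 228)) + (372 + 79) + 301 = 913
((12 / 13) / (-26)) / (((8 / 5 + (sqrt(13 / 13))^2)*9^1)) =-10 / 6591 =-0.00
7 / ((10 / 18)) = 63 / 5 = 12.60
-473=-473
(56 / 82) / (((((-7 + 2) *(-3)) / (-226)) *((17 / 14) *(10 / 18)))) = -265776 / 17425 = -15.25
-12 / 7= -1.71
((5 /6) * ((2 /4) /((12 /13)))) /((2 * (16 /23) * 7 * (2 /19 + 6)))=28405 /3741696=0.01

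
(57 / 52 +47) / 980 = 2501 / 50960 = 0.05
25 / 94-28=-2607 / 94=-27.73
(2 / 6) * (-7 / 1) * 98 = -686 / 3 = -228.67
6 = 6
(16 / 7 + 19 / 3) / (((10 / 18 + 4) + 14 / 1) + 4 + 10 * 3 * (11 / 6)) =543 / 4886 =0.11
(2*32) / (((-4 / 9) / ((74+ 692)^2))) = -84492864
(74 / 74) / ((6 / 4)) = 2 / 3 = 0.67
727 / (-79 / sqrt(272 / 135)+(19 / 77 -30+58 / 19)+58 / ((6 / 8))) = -168053212404 * sqrt(255) / 35409440593 -2441398244208 / 35409440593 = -144.74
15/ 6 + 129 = 263/ 2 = 131.50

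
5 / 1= 5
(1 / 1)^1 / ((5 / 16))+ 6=46 / 5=9.20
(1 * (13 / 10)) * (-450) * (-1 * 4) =2340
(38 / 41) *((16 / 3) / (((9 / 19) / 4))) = 46208 / 1107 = 41.74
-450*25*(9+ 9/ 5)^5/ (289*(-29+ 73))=-129993.24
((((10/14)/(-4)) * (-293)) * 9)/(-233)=-2.02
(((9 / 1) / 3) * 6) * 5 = 90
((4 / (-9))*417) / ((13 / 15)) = -2780 / 13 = -213.85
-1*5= -5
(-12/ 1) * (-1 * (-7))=-84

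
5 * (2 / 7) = 10 / 7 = 1.43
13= 13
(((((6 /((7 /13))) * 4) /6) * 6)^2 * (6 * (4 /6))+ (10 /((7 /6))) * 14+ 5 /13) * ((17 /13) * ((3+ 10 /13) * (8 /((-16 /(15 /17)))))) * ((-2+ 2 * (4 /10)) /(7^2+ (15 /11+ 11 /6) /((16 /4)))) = 12209249448 /28883959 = 422.70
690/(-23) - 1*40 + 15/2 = -125/2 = -62.50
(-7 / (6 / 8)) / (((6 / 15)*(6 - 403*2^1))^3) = 7 / 24576000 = 0.00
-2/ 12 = -1/ 6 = -0.17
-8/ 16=-1/ 2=-0.50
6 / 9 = 2 / 3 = 0.67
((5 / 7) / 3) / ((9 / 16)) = 80 / 189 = 0.42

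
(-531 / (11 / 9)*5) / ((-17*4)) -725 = -518405 / 748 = -693.05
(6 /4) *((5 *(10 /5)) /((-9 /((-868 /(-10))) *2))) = -217 /3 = -72.33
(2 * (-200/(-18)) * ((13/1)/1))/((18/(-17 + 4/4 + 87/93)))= -607100/2511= -241.78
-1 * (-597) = 597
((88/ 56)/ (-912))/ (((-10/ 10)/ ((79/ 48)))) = 869/ 306432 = 0.00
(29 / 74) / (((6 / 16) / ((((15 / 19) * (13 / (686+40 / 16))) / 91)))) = 1160 / 6776217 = 0.00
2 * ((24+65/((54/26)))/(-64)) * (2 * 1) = -1493/432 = -3.46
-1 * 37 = -37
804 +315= 1119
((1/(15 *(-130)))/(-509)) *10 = 1/99255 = 0.00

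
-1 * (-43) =43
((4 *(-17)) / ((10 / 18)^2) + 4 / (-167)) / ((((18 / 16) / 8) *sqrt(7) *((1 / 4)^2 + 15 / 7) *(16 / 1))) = -58875904 *sqrt(7) / 9281025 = -16.78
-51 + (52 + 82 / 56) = 69 / 28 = 2.46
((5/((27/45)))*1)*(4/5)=20/3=6.67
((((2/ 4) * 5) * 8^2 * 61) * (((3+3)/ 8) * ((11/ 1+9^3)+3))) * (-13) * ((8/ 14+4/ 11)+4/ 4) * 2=-21069756240/ 77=-273633197.92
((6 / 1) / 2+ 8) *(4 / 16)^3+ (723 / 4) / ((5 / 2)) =23191 / 320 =72.47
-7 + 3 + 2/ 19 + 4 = 2/ 19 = 0.11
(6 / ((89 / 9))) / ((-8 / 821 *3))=-7389 / 356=-20.76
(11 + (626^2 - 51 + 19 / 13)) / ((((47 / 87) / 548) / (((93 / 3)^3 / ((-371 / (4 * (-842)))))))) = 24367236701163413856 / 226681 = 107495717334771.83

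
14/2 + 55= 62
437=437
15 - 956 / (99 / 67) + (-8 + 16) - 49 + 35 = -63161 / 99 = -637.99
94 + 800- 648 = 246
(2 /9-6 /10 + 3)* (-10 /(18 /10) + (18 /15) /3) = -27376 /2025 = -13.52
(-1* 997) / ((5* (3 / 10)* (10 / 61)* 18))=-60817 / 270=-225.25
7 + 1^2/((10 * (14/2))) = 491/70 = 7.01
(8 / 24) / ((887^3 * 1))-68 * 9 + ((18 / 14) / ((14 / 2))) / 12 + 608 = -1635095593133 / 410344092564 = -3.98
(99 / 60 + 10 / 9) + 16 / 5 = 1073 / 180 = 5.96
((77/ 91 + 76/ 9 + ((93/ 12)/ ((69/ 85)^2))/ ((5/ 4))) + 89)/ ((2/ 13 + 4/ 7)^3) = 11709044165/ 41477832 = 282.30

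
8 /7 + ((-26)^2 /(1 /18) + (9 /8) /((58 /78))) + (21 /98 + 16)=19791477 /1624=12186.87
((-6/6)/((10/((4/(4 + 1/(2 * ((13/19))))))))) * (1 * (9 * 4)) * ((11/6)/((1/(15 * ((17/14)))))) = -29172/287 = -101.64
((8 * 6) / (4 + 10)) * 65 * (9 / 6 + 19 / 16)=8385 / 14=598.93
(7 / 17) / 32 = 7 / 544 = 0.01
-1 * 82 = -82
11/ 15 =0.73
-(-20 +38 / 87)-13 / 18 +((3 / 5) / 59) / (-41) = 118952759 / 6313590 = 18.84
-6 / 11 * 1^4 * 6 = -36 / 11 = -3.27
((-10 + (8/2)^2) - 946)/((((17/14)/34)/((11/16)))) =-18095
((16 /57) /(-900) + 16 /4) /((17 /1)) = 51296 /218025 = 0.24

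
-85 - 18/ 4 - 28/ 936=-10475/ 117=-89.53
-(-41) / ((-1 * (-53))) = 41 / 53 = 0.77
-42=-42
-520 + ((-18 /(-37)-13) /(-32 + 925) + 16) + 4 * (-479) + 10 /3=-2416.68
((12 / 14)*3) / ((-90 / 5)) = -1 / 7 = -0.14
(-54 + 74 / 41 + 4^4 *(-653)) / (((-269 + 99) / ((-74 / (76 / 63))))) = -3995350317 / 66215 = -60339.05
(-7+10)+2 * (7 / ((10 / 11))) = 92 / 5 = 18.40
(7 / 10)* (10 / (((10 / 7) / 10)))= 49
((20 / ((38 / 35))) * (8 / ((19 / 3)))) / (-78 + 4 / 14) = -3675 / 12274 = -0.30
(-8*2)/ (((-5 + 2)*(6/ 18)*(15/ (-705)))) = -752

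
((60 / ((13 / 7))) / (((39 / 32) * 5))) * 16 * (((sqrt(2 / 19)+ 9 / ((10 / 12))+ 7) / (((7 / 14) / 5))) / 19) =143360 * sqrt(38) / 61009+ 2551808 / 3211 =809.19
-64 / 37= -1.73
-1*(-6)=6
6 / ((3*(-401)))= -2 / 401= -0.00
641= 641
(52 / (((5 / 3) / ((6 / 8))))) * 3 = 70.20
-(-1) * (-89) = -89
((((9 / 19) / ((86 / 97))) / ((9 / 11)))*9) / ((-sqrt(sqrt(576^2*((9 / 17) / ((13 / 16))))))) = -1067*221^(1 / 4)*sqrt(3) / 26144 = -0.27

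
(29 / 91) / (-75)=-29 / 6825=-0.00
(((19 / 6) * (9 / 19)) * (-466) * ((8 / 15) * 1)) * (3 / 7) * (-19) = 106248 / 35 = 3035.66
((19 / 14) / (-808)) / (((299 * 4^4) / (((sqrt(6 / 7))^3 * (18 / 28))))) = -513 * sqrt(42) / 296991944704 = -0.00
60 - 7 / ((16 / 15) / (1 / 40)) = 7659 / 128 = 59.84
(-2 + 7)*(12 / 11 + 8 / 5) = 148 / 11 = 13.45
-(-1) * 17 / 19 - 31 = -572 / 19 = -30.11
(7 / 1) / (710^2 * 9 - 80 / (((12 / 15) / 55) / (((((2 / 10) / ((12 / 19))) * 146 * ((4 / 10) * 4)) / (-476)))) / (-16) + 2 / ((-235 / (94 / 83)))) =4148340 / 2688626014013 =0.00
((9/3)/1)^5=243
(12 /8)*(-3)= -9 /2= -4.50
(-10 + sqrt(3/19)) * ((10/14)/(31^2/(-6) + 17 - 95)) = 300/10003 - 30 * sqrt(57)/190057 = 0.03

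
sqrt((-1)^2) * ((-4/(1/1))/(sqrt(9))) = -4/3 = -1.33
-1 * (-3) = 3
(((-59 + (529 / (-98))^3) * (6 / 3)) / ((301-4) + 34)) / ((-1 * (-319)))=-203566217 / 49689761044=-0.00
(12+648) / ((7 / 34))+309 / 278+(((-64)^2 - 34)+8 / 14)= 14146247 / 1946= 7269.40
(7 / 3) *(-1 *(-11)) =77 / 3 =25.67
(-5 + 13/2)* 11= 33/2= 16.50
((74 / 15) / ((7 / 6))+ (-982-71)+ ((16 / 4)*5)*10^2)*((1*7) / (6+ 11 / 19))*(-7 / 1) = -4427969 / 625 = -7084.75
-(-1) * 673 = 673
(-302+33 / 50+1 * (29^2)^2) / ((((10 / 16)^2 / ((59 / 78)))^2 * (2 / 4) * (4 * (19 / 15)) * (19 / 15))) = 31500751314688 / 38130625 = 826127.33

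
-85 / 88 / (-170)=1 / 176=0.01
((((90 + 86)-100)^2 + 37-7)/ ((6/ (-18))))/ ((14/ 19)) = -23638.71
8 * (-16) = -128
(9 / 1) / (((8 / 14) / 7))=441 / 4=110.25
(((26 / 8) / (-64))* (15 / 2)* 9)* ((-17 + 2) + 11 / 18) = 50505 / 1024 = 49.32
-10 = -10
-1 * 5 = -5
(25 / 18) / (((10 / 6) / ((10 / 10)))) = 5 / 6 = 0.83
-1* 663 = -663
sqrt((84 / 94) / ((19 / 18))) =6 * sqrt(18753) / 893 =0.92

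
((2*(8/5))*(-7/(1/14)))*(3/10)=-2352/25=-94.08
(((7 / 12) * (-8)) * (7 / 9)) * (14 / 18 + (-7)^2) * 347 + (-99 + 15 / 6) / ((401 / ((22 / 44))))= -24436486451 / 389772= -62694.31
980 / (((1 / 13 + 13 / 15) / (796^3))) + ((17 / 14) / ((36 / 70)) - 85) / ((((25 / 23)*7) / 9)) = 48191438995807 / 92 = 523819989084.86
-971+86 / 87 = -84391 / 87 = -970.01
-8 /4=-2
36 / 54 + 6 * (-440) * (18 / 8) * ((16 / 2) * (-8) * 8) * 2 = 18247682 / 3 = 6082560.67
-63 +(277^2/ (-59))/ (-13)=28408/ 767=37.04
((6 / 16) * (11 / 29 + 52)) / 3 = 1519 / 232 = 6.55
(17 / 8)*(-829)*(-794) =5594921 / 4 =1398730.25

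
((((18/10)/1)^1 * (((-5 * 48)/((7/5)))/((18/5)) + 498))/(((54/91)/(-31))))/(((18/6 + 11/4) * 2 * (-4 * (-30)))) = -1905787/62100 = -30.69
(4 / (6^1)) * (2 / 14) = 2 / 21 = 0.10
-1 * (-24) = 24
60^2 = 3600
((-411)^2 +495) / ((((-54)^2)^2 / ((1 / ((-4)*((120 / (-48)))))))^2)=2353 / 100419390748800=0.00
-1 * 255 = -255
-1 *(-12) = 12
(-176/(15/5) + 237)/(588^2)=535/1037232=0.00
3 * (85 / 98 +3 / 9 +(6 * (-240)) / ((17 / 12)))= -5074319 / 1666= -3045.81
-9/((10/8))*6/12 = -18/5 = -3.60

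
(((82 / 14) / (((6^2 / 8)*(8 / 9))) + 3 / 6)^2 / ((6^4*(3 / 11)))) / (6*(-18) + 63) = -6655 / 27433728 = -0.00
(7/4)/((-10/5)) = -7/8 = -0.88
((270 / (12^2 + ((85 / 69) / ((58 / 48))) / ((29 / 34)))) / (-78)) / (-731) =870435 / 26689289536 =0.00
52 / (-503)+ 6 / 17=2134 / 8551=0.25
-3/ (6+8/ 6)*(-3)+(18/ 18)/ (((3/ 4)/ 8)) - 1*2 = 653/ 66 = 9.89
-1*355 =-355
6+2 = 8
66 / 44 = 3 / 2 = 1.50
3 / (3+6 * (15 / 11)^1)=11 / 41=0.27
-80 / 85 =-16 / 17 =-0.94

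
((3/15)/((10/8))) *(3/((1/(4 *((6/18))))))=16/25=0.64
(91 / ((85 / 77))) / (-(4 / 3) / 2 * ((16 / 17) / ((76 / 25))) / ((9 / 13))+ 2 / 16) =-28756728 / 60395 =-476.14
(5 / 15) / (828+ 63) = 1 / 2673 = 0.00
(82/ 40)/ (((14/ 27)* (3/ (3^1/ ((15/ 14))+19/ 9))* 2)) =9061/ 2800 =3.24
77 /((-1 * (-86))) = 0.90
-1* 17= -17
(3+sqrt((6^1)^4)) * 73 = 2847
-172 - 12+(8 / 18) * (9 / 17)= -3124 / 17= -183.76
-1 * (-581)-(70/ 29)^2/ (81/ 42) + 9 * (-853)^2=148709482234/ 22707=6549058.98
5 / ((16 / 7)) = 2.19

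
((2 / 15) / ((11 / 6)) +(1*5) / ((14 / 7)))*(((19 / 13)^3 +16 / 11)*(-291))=-9108324153 / 2658370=-3426.28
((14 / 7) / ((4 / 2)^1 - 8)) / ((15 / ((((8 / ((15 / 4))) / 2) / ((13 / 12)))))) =-64 / 2925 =-0.02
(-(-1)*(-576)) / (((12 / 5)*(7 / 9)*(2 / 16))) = -17280 / 7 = -2468.57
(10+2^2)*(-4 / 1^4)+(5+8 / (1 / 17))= 85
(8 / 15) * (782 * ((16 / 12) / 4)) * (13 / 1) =81328 / 45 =1807.29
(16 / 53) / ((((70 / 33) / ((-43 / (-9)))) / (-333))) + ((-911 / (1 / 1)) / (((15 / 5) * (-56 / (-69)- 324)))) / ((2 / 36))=-866691453 / 4136650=-209.52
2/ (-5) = -2/ 5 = -0.40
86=86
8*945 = 7560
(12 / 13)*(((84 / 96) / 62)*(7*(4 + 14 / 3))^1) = 49 / 62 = 0.79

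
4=4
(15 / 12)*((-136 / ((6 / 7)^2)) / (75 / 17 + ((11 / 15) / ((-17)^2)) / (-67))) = -57604925 / 1098312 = -52.45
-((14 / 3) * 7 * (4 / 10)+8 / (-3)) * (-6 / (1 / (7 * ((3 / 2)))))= 3276 / 5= 655.20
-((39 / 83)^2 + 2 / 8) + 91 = 2494623 / 27556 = 90.53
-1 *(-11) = 11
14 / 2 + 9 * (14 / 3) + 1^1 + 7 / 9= 457 / 9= 50.78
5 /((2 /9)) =45 /2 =22.50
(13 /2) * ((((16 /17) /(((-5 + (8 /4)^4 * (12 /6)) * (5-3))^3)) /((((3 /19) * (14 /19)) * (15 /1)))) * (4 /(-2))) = -4693 /105402465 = -0.00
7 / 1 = 7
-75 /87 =-0.86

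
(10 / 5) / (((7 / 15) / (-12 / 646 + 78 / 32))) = 187515 / 18088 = 10.37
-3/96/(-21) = 1/672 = 0.00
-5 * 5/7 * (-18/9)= 50/7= 7.14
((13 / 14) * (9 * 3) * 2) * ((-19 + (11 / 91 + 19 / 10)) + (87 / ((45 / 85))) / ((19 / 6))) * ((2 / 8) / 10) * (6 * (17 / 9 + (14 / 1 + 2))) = 124964037 / 26600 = 4697.90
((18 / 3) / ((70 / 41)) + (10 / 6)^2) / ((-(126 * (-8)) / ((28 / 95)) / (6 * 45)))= 991 / 1995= 0.50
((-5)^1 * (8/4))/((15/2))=-1.33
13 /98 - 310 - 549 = -84169 /98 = -858.87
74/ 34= 37/ 17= 2.18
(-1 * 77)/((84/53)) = -583/12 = -48.58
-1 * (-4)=4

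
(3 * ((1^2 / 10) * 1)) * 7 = 21 / 10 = 2.10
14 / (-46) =-0.30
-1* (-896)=896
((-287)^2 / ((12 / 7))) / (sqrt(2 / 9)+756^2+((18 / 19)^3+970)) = 23294606886106751013 / 277559109789096772004- 27125855204623*sqrt(2) / 555118219578193544008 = 0.08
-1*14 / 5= -14 / 5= -2.80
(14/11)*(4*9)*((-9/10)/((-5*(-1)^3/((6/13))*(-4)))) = 3402/3575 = 0.95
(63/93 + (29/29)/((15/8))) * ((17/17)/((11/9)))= 1689/1705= 0.99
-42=-42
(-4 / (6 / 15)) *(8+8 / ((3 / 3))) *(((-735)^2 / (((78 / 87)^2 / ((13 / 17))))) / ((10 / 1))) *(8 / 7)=-2076933600 / 221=-9397889.59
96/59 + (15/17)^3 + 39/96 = 25233007/9275744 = 2.72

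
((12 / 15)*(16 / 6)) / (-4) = -8 / 15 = -0.53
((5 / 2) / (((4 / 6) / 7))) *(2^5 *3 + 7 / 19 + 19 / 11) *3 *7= 22603455 / 418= 54075.25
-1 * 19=-19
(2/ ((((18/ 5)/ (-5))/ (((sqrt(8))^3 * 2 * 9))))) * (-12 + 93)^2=-5248800 * sqrt(2)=-7422924.15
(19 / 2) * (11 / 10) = 209 / 20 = 10.45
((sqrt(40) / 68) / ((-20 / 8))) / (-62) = sqrt(10) / 5270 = 0.00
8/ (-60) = -2/ 15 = -0.13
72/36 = 2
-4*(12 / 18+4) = -56 / 3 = -18.67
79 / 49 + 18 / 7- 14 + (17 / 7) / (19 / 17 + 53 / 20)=-9.17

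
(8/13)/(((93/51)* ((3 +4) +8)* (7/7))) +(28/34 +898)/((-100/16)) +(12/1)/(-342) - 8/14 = -144.40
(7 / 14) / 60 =1 / 120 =0.01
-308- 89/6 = -1937/6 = -322.83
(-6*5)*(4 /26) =-60 /13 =-4.62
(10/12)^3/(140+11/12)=0.00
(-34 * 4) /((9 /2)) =-272 /9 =-30.22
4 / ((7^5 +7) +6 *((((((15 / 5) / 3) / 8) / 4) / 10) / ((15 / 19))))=3200 / 13451219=0.00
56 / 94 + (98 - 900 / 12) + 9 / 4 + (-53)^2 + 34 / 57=30384599 / 10716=2835.44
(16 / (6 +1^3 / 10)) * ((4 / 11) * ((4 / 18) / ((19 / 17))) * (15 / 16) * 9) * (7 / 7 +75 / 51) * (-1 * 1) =-50400 / 12749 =-3.95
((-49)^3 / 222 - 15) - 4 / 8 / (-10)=-1209679 / 2220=-544.90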